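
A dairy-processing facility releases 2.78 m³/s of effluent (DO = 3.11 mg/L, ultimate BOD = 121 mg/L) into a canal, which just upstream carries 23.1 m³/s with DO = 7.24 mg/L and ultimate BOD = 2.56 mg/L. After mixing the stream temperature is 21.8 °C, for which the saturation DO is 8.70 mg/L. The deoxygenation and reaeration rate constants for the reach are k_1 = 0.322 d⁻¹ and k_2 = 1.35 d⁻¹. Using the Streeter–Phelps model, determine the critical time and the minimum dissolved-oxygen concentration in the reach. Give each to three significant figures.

Mixed DO = (23.1×7.24 + 2.78×3.11)/(23.1+2.78) = 175.9/25.88 = 6.796 mg/L.
Mixed L₀ = (23.1×2.56 + 2.78×121)/(25.88) = 395.5/25.88 = 15.28 mg/L.
Initial deficit D₀ = C_s − DO₀ = 8.70 − 6.796 = 1.904 mg/L.
t_c = (1/1.028) ln[(1.35/0.322)(1 − 1.904×1.028/(0.322×15.28))] = 0.9728 × ln(2.525) = 0.9011 d.
D_c = (0.322/1.35) × 15.28 × e^(−0.322×0.9011) = 0.2385 × 15.28 × 0.7481 = 2.727 mg/L.
Minimum DO = 8.70 − 2.727 = 5.973 mg/L.

t_c ≈ 0.901 d; minimum DO ≈ 5.97 mg/L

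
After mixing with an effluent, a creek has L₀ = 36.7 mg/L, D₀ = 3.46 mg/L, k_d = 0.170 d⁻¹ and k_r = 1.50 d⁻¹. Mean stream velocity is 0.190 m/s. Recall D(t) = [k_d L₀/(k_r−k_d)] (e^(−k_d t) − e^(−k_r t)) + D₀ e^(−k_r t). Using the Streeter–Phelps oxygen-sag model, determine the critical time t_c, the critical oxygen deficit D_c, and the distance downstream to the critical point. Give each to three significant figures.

t_c ≈ 0.631 d; D_c ≈ 3.74 mg/L; x_c ≈ 10.4 km

t_c = [1/(k_r−k_d)] ln[(k_r/k_d)(1 − D₀(k_r−k_d)/(k_d L₀))]
= [1/(1.50−0.170)] ln[(1.50/0.170)(1 − 3.46×1.330/(0.170×36.7))]
= (1/1.330) ln[8.824 × 0.2624] = 0.7519 × ln(2.315) = 0.7519 × 0.8396 = 0.6313 d.
L(t_c) = L₀ e^(−k_d t_c) = 36.7 × 0.8982 = 32.97 mg/L, and at the critical point k_r D_c = k_d L, so D_c = (0.170/1.50) × 32.97 = 3.736 mg/L.
x_c = v t_c = 0.190 m/s × 0.6313 d × 86400 s/d = 10360 m ≈ 10.4 km.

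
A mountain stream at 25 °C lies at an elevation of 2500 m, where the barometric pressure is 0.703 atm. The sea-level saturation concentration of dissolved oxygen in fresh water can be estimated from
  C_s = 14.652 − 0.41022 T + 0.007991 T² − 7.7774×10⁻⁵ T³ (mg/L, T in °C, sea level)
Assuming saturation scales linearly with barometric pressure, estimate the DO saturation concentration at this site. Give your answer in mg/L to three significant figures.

C_s ≈ 5.75 mg/L

At sea level: C_s = 14.652 − 0.41022×25 + 0.007991×25² − 7.7774×10⁻⁵×25³ = 8.176 mg/L.
Pressure correction: C_s' = 8.176 × 0.703 = 5.747 mg/L.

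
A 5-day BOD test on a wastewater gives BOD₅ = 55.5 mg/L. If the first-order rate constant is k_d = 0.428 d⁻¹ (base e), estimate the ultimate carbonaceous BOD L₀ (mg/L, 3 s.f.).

BOD₅ = L₀(1 − e^(−5k_d)) ⇒ L₀ = BOD₅ / (1 − e^(−5×0.428))
= 55.5 / (1 − 0.1177) = 55.5 / 0.8823 = 62.90 mg/L.

L₀ ≈ 62.9 mg/L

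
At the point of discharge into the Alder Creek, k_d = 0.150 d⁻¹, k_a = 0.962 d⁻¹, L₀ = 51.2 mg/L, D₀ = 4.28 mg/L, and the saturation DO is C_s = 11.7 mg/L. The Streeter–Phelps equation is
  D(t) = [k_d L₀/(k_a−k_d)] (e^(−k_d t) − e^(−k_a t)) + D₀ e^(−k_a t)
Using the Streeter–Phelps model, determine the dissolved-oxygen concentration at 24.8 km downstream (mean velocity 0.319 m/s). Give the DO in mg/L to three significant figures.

DO ≈ 5.61 mg/L

Travel time t = x/v = 24.8 km / (0.319 m/s) = 24800 m / 0.319 m/s = 77740 s = 0.8998 d.
k_d L₀/(k_a−k_d) = 0.150×51.2/(0.962−0.150) = 7.680/0.8120 = 9.458 mg/L.
e^(−k_d t) = e^(−0.150×0.8998) = 0.8737; e^(−k_a t) = e^(−0.962×0.8998) = 0.4208.
D = 9.458 × (0.8737 − 0.4208) + 4.28 × 0.4208 = 4.284 + 1.801 = 6.085 mg/L.
DO = C_s − D = 11.7 − 6.085 = 5.615 mg/L.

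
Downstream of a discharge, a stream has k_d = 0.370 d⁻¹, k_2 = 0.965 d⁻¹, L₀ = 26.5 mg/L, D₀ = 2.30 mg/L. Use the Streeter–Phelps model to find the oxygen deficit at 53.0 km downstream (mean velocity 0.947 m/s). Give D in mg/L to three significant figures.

Travel time t = x/v = 53.0 km / (0.947 m/s) = 53000 m / 0.947 m/s = 55970 s = 0.6478 d.
k_d L₀/(k_2−k_d) = 0.370×26.5/(0.965−0.370) = 9.805/0.5950 = 16.48 mg/L.
e^(−k_d t) = e^(−0.370×0.6478) = 0.7869; e^(−k_2 t) = e^(−0.965×0.6478) = 0.5352.
D = 16.48 × (0.7869 − 0.5352) + 2.30 × 0.5352 = 4.147 + 1.231 = 5.378 mg/L.

D ≈ 5.38 mg/L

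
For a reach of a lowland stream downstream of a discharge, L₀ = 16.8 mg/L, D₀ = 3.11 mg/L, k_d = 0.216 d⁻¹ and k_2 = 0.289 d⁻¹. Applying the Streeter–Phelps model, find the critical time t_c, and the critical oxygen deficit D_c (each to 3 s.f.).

With k_2/k_d = 1.338 and 1 − D₀(k_2−k_d)/(k_d L₀) = 0.9374,
t_c = ln(1.338 × 0.9374) / (0.289 − 0.216) = ln(1.254) / 0.07300 = 0.2265/0.07300 = 3.103 d.
L(t_c) = L₀ e^(−k_d t_c) = 16.8 × 0.5115 = 8.594 mg/L, and at the critical point k_2 D_c = k_d L, so D_c = (0.216/0.289) × 8.594 = 6.423 mg/L.

t_c ≈ 3.10 d; D_c ≈ 6.42 mg/L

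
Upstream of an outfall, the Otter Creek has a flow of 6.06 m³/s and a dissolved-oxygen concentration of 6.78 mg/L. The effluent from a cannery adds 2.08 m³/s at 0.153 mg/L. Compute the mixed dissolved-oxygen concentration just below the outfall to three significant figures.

5.09 mg/L

Flow-weighted mixing: C = (Q_r C_r + Q_w C_w)/(Q_r + Q_w)
= (6.06×6.78 + 2.08×0.153)/(6.06 + 2.08) = 41.41/8.140 = 5.087 mg/L.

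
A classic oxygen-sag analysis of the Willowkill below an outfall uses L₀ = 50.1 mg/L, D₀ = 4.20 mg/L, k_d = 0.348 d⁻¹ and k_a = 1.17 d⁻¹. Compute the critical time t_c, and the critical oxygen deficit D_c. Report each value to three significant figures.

t_c = [1/(k_a−k_d)] ln[(k_a/k_d)(1 − D₀(k_a−k_d)/(k_d L₀))]
= [1/(1.17−0.348)] ln[(1.17/0.348)(1 − 4.20×0.8220/(0.348×50.1))]
= (1/0.8220) ln[3.362 × 0.8020] = 1.217 × ln(2.696) = 1.217 × 0.9919 = 1.207 d.
L(t_c) = L₀ e^(−k_d t_c) = 50.1 × 0.6571 = 32.92 mg/L, and at the critical point k_a D_c = k_d L, so D_c = (0.348/1.17) × 32.92 = 9.792 mg/L.

t_c ≈ 1.21 d; D_c ≈ 9.79 mg/L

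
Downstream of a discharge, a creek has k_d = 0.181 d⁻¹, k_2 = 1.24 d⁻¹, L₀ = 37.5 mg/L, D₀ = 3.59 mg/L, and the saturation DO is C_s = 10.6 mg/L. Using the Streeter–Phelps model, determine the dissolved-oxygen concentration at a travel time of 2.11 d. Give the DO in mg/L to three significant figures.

DO ≈ 6.43 mg/L

k_d L₀/(k_2−k_d) = 0.181×37.5/(1.24−0.181) = 6.787/1.059 = 6.409 mg/L.
e^(−k_d t) = e^(−0.181×2.110) = 0.6826; e^(−k_2 t) = e^(−1.24×2.110) = 0.07307.
D = 6.409 × (0.6826 − 0.07307) + 3.59 × 0.07307 = 3.906 + 0.2623 = 4.169 mg/L.
DO = C_s − D = 10.6 − 4.169 = 6.431 mg/L.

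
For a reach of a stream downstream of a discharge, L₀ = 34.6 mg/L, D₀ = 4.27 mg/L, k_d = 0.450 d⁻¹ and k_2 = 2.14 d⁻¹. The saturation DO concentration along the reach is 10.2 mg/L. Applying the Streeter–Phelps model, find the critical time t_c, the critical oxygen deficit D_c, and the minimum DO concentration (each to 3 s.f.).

t_c ≈ 0.554 d; D_c ≈ 5.67 mg/L; min DO ≈ 4.53 mg/L

At the critical point dD/dt = 0, so k_d L₀ e^(−k_d t) = k_2 D. Substituting D(t) from the Streeter–Phelps equation and solving for t gives
t_c = ln[(k_2/k_d)(1 − D₀(k_2−k_d)/(k_d L₀))] / (k_2−k_d).
Here k_2−k_d = 1.690 d⁻¹ and 1 − D₀(k_2−k_d)/(k_d L₀) = 1 − 4.27×1.690/(0.450×34.6) = 0.5365, so
t_c = ln(4.756 × 0.5365) / 1.690 = 0.9367 / 1.690 = 0.5542 d.
D_c = (k_d/k_2) L₀ e^(−k_d t_c) = (0.450/2.14) × 34.6 × e^(−0.450×0.5542) = 0.2103 × 34.6 × 0.7793 = 5.670 mg/L.
Minimum DO = C_s − D_c = 10.2 − 5.670 = 4.530 mg/L.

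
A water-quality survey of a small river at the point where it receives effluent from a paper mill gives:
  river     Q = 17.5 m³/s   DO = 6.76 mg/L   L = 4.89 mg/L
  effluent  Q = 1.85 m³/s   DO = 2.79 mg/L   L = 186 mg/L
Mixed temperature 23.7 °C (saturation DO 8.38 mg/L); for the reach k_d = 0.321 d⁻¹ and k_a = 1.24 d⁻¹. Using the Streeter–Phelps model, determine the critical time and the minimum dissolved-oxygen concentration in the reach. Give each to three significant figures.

Mixed DO = (17.5×6.76 + 1.85×2.79)/(17.5+1.85) = 123.5/19.35 = 6.380 mg/L.
Mixed L₀ = (17.5×4.89 + 1.85×186)/(19.35) = 429.7/19.35 = 22.21 mg/L.
Initial deficit D₀ = C_s − DO₀ = 8.38 − 6.380 = 2.000 mg/L.
t_c = (1/0.9190) ln[(1.24/0.321)(1 − 2.000×0.9190/(0.321×22.21))] = 1.088 × ln(2.867) = 1.146 d.
D_c = (0.321/1.24) × 22.21 × e^(−0.321×1.146) = 0.2589 × 22.21 × 0.6922 = 3.979 mg/L.
Minimum DO = 8.38 − 3.979 = 4.401 mg/L.

t_c ≈ 1.15 d; minimum DO ≈ 4.40 mg/L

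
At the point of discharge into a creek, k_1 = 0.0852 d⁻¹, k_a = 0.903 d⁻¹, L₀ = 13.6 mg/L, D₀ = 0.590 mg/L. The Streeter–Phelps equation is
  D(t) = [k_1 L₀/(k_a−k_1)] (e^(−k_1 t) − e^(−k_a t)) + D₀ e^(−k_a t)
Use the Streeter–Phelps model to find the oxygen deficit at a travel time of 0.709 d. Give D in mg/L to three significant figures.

k_1 L₀/(k_a−k_1) = 0.0852×13.6/(0.903−0.0852) = 1.159/0.8178 = 1.417 mg/L.
e^(−k_1 t) = e^(−0.0852×0.7090) = 0.9414; e^(−k_a t) = e^(−0.903×0.7090) = 0.5272.
D = 1.417 × (0.9414 − 0.5272) + 0.590 × 0.5272 = 0.5869 + 0.3110 = 0.8979 mg/L.

D ≈ 0.898 mg/L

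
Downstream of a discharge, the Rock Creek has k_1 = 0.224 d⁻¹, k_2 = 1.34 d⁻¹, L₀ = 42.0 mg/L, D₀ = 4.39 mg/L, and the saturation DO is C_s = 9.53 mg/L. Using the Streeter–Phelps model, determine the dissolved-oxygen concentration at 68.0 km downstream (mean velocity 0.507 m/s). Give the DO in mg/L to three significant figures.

Travel time t = x/v = 68.0 km / (0.507 m/s) = 68000 m / 0.507 m/s = 134100 s = 1.552 d.
k_1 L₀/(k_2−k_1) = 0.224×42.0/(1.34−0.224) = 9.408/1.116 = 8.430 mg/L.
e^(−k_1 t) = e^(−0.224×1.552) = 0.7063; e^(−k_2 t) = e^(−1.34×1.552) = 0.1249.
D = 8.430 × (0.7063 − 0.1249) + 4.39 × 0.1249 = 4.901 + 0.5484 = 5.449 mg/L.
DO = C_s − D = 9.53 − 5.449 = 4.081 mg/L.

DO ≈ 4.08 mg/L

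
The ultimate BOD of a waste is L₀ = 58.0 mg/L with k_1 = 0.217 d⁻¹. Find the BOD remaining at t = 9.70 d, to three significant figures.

L ≈ 7.07 mg/L

L_t = L₀ e^(−k_1 t) = 58.0 × e^(−0.217×9.70) = 58.0 × 0.1219 = 7.068 mg/L.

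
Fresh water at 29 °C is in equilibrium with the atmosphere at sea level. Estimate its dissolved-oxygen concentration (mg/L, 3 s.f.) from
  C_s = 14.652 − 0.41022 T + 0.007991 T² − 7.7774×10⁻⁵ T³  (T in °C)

C_s = 14.652 − 0.41022×29 + 0.007991×29² − 7.7774×10⁻⁵×29³ = 7.579 mg/L.

C_s ≈ 7.58 mg/L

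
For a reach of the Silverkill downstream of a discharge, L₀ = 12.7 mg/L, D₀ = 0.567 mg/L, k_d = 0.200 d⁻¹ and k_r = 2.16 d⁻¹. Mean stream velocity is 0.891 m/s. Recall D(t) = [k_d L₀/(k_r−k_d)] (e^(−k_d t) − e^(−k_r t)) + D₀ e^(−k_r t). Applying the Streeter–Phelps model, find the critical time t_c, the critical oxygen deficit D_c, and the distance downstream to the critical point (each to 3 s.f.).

t_c ≈ 0.920 d; D_c ≈ 0.978 mg/L; x_c ≈ 70.9 km

t_c = [1/(k_r−k_d)] ln[(k_r/k_d)(1 − D₀(k_r−k_d)/(k_d L₀))]
= [1/(2.16−0.200)] ln[(2.16/0.200)(1 − 0.567×1.960/(0.200×12.7))]
= (1/1.960) ln[10.80 × 0.5625] = 0.5102 × ln(6.075) = 0.5102 × 1.804 = 0.9205 d.
L(t_c) = L₀ e^(−k_d t_c) = 12.7 × 0.8319 = 10.56 mg/L, and at the critical point k_r D_c = k_d L, so D_c = (0.200/2.16) × 10.56 = 0.9782 mg/L.
x_c = v t_c = 0.891 m/s × 0.9205 d × 86400 s/d = 70860 m ≈ 70.9 km.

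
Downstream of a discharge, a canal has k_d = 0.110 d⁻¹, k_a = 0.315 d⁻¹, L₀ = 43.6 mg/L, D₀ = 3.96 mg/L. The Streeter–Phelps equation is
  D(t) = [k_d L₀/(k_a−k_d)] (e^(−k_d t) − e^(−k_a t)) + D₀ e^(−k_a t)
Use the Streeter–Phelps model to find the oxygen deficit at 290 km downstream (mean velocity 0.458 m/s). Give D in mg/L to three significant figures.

Travel time t = x/v = 290 km / (0.458 m/s) = 290000 m / 0.458 m/s = 633200 s = 7.329 d.
k_d L₀/(k_a−k_d) = 0.110×43.6/(0.315−0.110) = 4.796/0.2050 = 23.40 mg/L.
e^(−k_d t) = e^(−0.110×7.329) = 0.4466; e^(−k_a t) = e^(−0.315×7.329) = 0.09941.
D = 23.40 × (0.4466 − 0.09941) + 3.96 × 0.09941 = 8.122 + 0.3937 = 8.516 mg/L.

D ≈ 8.52 mg/L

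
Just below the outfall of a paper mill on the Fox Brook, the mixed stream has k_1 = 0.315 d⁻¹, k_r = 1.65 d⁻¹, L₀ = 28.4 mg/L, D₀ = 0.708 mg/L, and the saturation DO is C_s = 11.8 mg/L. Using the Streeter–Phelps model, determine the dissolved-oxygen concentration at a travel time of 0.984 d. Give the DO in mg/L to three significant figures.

k_1 L₀/(k_r−k_1) = 0.315×28.4/(1.65−0.315) = 8.946/1.335 = 6.701 mg/L.
e^(−k_1 t) = e^(−0.315×0.9840) = 0.7335; e^(−k_r t) = e^(−1.65×0.9840) = 0.1972.
D = 6.701 × (0.7335 − 0.1972) + 0.708 × 0.1972 = 3.594 + 0.1396 = 3.733 mg/L.
DO = C_s − D = 11.8 − 3.733 = 8.067 mg/L.

DO ≈ 8.07 mg/L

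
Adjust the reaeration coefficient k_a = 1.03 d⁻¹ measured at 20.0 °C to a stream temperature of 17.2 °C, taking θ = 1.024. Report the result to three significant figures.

k_a(T₂) = k_a(T₁) · θ^(T₂−T₁) = 1.03 × 1.024^(17.2−20.0)
= 1.03 × 1.024^-2.80 = 1.03 × 0.9358 = 0.9638 d⁻¹.

k_a ≈ 0.964 d⁻¹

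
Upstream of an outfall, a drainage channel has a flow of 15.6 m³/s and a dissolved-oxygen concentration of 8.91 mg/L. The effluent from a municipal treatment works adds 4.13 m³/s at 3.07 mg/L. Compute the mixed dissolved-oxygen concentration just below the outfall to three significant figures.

Flow-weighted mixing: C = (Q_r C_r + Q_w C_w)/(Q_r + Q_w)
= (15.6×8.91 + 4.13×3.07)/(15.6 + 4.13) = 151.7/19.73 = 7.688 mg/L.

7.69 mg/L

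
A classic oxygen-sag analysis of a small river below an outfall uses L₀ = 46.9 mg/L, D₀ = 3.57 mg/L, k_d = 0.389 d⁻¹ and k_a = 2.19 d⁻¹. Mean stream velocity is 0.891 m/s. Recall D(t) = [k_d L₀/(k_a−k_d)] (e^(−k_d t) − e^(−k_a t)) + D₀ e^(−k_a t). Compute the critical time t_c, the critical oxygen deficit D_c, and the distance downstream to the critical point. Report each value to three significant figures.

t_c = [1/(k_a−k_d)] ln[(k_a/k_d)(1 − D₀(k_a−k_d)/(k_d L₀))]
= [1/(2.19−0.389)] ln[(2.19/0.389)(1 − 3.57×1.801/(0.389×46.9))]
= (1/1.801) ln[5.630 × 0.6476] = 0.5552 × ln(3.646) = 0.5552 × 1.294 = 0.7182 d.
D_c = (k_d/k_a) L₀ e^(−k_d t_c) = (0.389/2.19) × 46.9 × e^(−0.389×0.7182) = 0.1776 × 46.9 × 0.7562 = 6.300 mg/L.
x_c = v t_c = 0.891 m/s × 0.7182 d × 86400 s/d = 55290 m ≈ 55.3 km.

t_c ≈ 0.718 d; D_c ≈ 6.30 mg/L; x_c ≈ 55.3 km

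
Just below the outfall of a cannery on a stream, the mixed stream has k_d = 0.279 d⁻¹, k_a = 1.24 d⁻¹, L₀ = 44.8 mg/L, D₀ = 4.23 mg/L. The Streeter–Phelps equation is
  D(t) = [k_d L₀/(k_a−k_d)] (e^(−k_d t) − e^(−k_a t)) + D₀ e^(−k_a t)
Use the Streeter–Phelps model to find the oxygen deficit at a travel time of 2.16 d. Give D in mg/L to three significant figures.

D ≈ 6.52 mg/L

k_d L₀/(k_a−k_d) = 0.279×44.8/(1.24−0.279) = 12.50/0.9610 = 13.01 mg/L.
e^(−k_d t) = e^(−0.279×2.160) = 0.5474; e^(−k_a t) = e^(−1.24×2.160) = 0.06867.
D = 13.01 × (0.5474 − 0.06867) + 4.23 × 0.06867 = 6.226 + 0.2905 = 6.517 mg/L.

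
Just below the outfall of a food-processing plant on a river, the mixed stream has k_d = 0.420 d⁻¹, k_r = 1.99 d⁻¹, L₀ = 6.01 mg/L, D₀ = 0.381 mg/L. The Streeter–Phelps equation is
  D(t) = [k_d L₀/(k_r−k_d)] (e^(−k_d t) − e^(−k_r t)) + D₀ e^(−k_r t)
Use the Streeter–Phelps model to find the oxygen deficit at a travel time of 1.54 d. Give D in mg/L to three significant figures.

k_d L₀/(k_r−k_d) = 0.420×6.01/(1.99−0.420) = 2.524/1.570 = 1.608 mg/L.
e^(−k_d t) = e^(−0.420×1.540) = 0.5237; e^(−k_r t) = e^(−1.99×1.540) = 0.04667.
D = 1.608 × (0.5237 − 0.04667) + 0.381 × 0.04667 = 0.7670 + 0.01778 = 0.7848 mg/L.

D ≈ 0.785 mg/L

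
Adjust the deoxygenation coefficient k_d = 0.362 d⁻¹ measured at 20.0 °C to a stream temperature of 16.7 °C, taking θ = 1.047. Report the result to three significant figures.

k_d ≈ 0.311 d⁻¹

k_d(T₂) = k_d(T₁) · θ^(T₂−T₁) = 0.362 × 1.047^(16.7−20.0)
= 0.362 × 1.047^-3.30 = 0.362 × 0.8594 = 0.3111 d⁻¹.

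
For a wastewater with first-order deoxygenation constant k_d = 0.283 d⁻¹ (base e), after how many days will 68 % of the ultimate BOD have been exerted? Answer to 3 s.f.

t ≈ 4.03 d

y/L₀ = 1 − e^(−k_d t) = 0.68 ⇒ e^(−k_d t) = 0.320
t = −ln(0.320) / 0.283 = 1.139 / 0.283 = 4.026 d.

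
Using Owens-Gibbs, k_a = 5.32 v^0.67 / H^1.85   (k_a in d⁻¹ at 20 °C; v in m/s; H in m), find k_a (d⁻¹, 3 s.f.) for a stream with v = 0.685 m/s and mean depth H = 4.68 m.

k_a ≈ 0.238 d⁻¹

k_a = 5.32 × 0.685^0.67 / 4.68^1.85 = 5.32 × 0.7761 / 17.38 = 0.2376 d⁻¹.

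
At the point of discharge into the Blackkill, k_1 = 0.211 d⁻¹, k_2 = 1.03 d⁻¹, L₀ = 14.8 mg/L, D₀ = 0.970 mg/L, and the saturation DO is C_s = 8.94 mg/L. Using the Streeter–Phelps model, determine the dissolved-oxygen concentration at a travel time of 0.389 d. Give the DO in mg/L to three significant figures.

k_1 L₀/(k_2−k_1) = 0.211×14.8/(1.03−0.211) = 3.123/0.8190 = 3.813 mg/L.
e^(−k_1 t) = e^(−0.211×0.3890) = 0.9212; e^(−k_2 t) = e^(−1.03×0.3890) = 0.6699.
D = 3.813 × (0.9212 − 0.6699) + 0.970 × 0.6699 = 0.9583 + 0.6498 = 1.608 mg/L.
DO = C_s − D = 8.94 − 1.608 = 7.332 mg/L.

DO ≈ 7.33 mg/L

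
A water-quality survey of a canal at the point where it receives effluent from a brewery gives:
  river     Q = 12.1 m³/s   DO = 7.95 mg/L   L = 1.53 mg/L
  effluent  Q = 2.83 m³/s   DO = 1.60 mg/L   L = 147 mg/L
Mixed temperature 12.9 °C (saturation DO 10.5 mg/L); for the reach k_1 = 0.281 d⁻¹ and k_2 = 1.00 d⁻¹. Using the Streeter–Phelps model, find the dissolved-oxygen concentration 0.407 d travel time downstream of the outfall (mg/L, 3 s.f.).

Mixed DO = (12.1×7.95 + 2.83×1.60)/(12.1+2.83) = 100.7/14.93 = 6.746 mg/L.
Mixed L₀ = (12.1×1.53 + 2.83×147)/(14.93) = 434.5/14.93 = 29.10 mg/L.
Initial deficit D₀ = C_s − DO₀ = 10.5 − 6.746 = 3.754 mg/L.
D(0.407) = [0.281×29.10/(1.00−0.281)](e^(−0.281×0.407) − e^(−1.00×0.407)) + 3.754 e^(−1.00×0.407)
= 11.37 × (0.8919 − 0.6656) + 3.754 × 0.6656 = 5.072 mg/L.
DO = 10.5 − 5.072 = 5.428 mg/L.

DO ≈ 5.43 mg/L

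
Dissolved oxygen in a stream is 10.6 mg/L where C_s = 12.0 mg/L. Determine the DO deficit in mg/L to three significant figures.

D = C_s − C = 12.0 − 10.6 = 1.40 mg/L.

D ≈ 1.40 mg/L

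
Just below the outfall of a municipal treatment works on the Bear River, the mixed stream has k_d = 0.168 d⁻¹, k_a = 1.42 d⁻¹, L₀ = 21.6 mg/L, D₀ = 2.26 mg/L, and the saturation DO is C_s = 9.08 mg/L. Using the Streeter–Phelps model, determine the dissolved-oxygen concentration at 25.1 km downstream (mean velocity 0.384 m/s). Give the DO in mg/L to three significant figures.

Travel time t = x/v = 25.1 km / (0.384 m/s) = 25100 m / 0.384 m/s = 65360 s = 0.7565 d.
k_d L₀/(k_a−k_d) = 0.168×21.6/(1.42−0.168) = 3.629/1.252 = 2.898 mg/L.
e^(−k_d t) = e^(−0.168×0.7565) = 0.8806; e^(−k_a t) = e^(−1.42×0.7565) = 0.3415.
D = 2.898 × (0.8806 − 0.3415) + 2.26 × 0.3415 = 1.563 + 0.7719 = 2.334 mg/L.
DO = C_s − D = 9.08 − 2.334 = 6.746 mg/L.

DO ≈ 6.75 mg/L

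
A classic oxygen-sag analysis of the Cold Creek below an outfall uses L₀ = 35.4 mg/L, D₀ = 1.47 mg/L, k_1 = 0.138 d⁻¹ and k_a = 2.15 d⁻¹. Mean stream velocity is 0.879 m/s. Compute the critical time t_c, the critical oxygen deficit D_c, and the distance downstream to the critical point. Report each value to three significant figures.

t_c ≈ 0.903 d; D_c ≈ 2.01 mg/L; x_c ≈ 68.5 km

With k_a/k_1 = 15.58 and 1 − D₀(k_a−k_1)/(k_1 L₀) = 0.3946,
t_c = ln(15.58 × 0.3946) / (2.15 − 0.138) = ln(6.147) / 2.012 = 1.816/2.012 = 0.9026 d.
D_c = (k_1/k_a) L₀ e^(−k_1 t_c) = (0.138/2.15) × 35.4 × e^(−0.138×0.9026) = 0.06419 × 35.4 × 0.8829 = 2.006 mg/L.
x_c = v t_c = 0.879 m/s × 0.9026 d × 86400 s/d = 68550 m ≈ 68.5 km.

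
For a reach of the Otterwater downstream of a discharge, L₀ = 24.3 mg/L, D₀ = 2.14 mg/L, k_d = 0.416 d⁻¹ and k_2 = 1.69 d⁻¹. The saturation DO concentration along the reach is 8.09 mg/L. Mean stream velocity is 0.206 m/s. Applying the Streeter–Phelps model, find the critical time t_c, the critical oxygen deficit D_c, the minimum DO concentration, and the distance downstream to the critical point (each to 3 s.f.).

With k_2/k_d = 4.062 and 1 − D₀(k_2−k_d)/(k_d L₀) = 0.7303,
t_c = ln(4.062 × 0.7303) / (1.69 − 0.416) = ln(2.967) / 1.274 = 1.087/1.274 = 0.8536 d.
D_c = (k_d/k_2) L₀ e^(−k_d t_c) = (0.416/1.69) × 24.3 × e^(−0.416×0.8536) = 0.2462 × 24.3 × 0.7011 = 4.194 mg/L.
Minimum DO = C_s − D_c = 8.09 − 4.194 = 3.896 mg/L.
x_c = v t_c = 0.206 m/s × 0.8536 d × 86400 s/d = 15190 m ≈ 15.2 km.

t_c ≈ 0.854 d; D_c ≈ 4.19 mg/L; min DO ≈ 3.90 mg/L; x_c ≈ 15.2 km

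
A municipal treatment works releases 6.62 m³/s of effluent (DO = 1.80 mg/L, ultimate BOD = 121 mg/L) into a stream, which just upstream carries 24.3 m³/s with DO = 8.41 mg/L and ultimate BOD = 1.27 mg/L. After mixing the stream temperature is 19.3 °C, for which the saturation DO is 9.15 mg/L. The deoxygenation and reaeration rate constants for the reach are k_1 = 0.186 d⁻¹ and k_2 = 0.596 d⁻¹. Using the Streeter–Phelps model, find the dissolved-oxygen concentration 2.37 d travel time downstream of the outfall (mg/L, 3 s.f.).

DO ≈ 3.74 mg/L

Mixed DO = (24.3×8.41 + 6.62×1.80)/(24.3+6.62) = 216.3/30.92 = 6.995 mg/L.
Mixed L₀ = (24.3×1.27 + 6.62×121)/(30.92) = 831.9/30.92 = 26.90 mg/L.
Initial deficit D₀ = C_s − DO₀ = 9.15 − 6.995 = 2.155 mg/L.
D(2.37) = [0.186×26.90/(0.596−0.186)](e^(−0.186×2.37) − e^(−0.596×2.37)) + 2.155 e^(−0.596×2.37)
= 12.21 × (0.6435 − 0.2435) + 2.155 × 0.2435 = 5.407 mg/L.
DO = 9.15 − 5.407 = 3.743 mg/L.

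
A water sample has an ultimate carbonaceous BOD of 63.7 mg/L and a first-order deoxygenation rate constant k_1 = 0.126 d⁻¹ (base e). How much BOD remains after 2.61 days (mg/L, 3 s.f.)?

L ≈ 45.8 mg/L

L_t = L₀ e^(−k_1 t) = 63.7 × e^(−0.126×2.61) = 63.7 × 0.7197 = 45.85 mg/L.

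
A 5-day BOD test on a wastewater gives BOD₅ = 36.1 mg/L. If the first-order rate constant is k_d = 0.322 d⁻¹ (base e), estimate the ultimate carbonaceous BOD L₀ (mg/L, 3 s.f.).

L₀ ≈ 45.1 mg/L

BOD₅ = L₀(1 − e^(−5k_d)) ⇒ L₀ = BOD₅ / (1 − e^(−5×0.322))
= 36.1 / (1 − 0.1999) = 36.1 / 0.8001 = 45.12 mg/L.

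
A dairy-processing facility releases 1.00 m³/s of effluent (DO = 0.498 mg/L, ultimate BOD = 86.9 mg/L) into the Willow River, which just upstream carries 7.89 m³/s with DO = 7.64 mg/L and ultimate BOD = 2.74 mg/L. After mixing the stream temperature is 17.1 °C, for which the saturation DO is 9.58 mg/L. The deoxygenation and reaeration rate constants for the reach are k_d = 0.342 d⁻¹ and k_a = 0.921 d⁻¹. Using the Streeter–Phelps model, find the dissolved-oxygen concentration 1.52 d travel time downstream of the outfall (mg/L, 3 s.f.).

DO ≈ 6.39 mg/L

Mixed DO = (7.89×7.64 + 1.00×0.498)/(7.89+1.00) = 60.78/8.890 = 6.837 mg/L.
Mixed L₀ = (7.89×2.74 + 1.00×86.9)/(8.890) = 108.5/8.890 = 12.21 mg/L.
Initial deficit D₀ = C_s − DO₀ = 9.58 − 6.837 = 2.743 mg/L.
D(1.52) = [0.342×12.21/(0.921−0.342)](e^(−0.342×1.52) − e^(−0.921×1.52)) + 2.743 e^(−0.921×1.52)
= 7.210 × (0.5946 − 0.2466) + 2.743 × 0.2466 = 3.186 mg/L.
DO = 9.58 − 3.186 = 6.394 mg/L.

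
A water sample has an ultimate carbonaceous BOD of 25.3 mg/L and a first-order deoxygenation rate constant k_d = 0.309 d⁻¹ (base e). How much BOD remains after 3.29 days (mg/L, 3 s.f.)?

L_t = L₀ e^(−k_d t) = 25.3 × e^(−0.309×3.29) = 25.3 × 0.3618 = 9.154 mg/L.

L ≈ 9.15 mg/L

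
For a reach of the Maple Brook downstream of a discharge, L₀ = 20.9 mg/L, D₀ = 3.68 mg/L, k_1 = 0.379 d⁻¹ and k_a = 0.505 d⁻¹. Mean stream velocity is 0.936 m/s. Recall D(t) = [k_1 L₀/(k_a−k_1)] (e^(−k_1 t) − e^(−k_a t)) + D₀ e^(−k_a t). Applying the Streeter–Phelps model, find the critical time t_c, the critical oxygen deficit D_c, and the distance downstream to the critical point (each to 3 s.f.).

At the critical point dD/dt = 0, so k_1 L₀ e^(−k_1 t) = k_a D. Substituting D(t) from the Streeter–Phelps equation and solving for t gives
t_c = ln[(k_a/k_1)(1 − D₀(k_a−k_1)/(k_1 L₀))] / (k_a−k_1).
Here k_a−k_1 = 0.1260 d⁻¹ and 1 − D₀(k_a−k_1)/(k_1 L₀) = 1 − 3.68×0.1260/(0.379×20.9) = 0.9415, so
t_c = ln(1.332 × 0.9415) / 0.1260 = 0.2267 / 0.1260 = 1.799 d.
L(t_c) = L₀ e^(−k_1 t_c) = 20.9 × 0.5057 = 10.57 mg/L, and at the critical point k_a D_c = k_1 L, so D_c = (0.379/0.505) × 10.57 = 7.931 mg/L.
x_c = v t_c = 0.936 m/s × 1.799 d × 86400 s/d = 145500 m ≈ 146 km.

t_c ≈ 1.80 d; D_c ≈ 7.93 mg/L; x_c ≈ 146 km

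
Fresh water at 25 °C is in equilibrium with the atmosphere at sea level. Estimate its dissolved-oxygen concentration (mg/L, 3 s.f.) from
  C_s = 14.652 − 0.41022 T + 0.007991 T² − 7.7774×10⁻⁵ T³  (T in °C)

C_s ≈ 8.18 mg/L

C_s = 14.652 − 0.41022×25 + 0.007991×25² − 7.7774×10⁻⁵×25³ = 8.176 mg/L.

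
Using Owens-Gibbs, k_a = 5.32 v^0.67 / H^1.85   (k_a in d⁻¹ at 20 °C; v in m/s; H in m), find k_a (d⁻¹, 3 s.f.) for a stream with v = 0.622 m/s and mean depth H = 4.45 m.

k_a = 5.32 × 0.622^0.67 / 4.45^1.85 = 5.32 × 0.7275 / 15.83 = 0.2445 d⁻¹.

k_a ≈ 0.245 d⁻¹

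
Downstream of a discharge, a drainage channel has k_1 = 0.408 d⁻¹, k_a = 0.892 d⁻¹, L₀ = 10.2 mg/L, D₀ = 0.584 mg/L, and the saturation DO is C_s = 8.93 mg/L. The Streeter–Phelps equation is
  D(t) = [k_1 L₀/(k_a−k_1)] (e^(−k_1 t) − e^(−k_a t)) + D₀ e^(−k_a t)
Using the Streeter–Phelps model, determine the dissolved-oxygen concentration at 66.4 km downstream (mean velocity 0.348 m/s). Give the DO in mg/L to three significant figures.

DO ≈ 6.56 mg/L

Travel time t = x/v = 66.4 km / (0.348 m/s) = 66400 m / 0.348 m/s = 190800 s = 2.208 d.
k_1 L₀/(k_a−k_1) = 0.408×10.2/(0.892−0.408) = 4.162/0.4840 = 8.598 mg/L.
e^(−k_1 t) = e^(−0.408×2.208) = 0.4062; e^(−k_a t) = e^(−0.892×2.208) = 0.1395.
D = 8.598 × (0.4062 − 0.1395) + 0.584 × 0.1395 = 2.293 + 0.08145 = 2.374 mg/L.
DO = C_s − D = 8.93 − 2.374 = 6.556 mg/L.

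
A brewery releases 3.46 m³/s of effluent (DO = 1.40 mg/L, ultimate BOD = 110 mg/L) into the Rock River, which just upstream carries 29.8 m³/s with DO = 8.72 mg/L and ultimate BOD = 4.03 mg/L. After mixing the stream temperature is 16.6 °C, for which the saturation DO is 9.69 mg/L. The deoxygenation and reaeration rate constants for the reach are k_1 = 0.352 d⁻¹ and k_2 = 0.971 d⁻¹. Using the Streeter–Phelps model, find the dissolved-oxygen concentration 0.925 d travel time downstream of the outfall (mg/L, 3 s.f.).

Mixed DO = (29.8×8.72 + 3.46×1.40)/(29.8+3.46) = 264.7/33.26 = 7.959 mg/L.
Mixed L₀ = (29.8×4.03 + 3.46×110)/(33.26) = 500.7/33.26 = 15.05 mg/L.
Initial deficit D₀ = C_s − DO₀ = 9.69 − 7.959 = 1.731 mg/L.
D(0.925) = [0.352×15.05/(0.971−0.352)](e^(−0.352×0.925) − e^(−0.971×0.925)) + 1.731 e^(−0.971×0.925)
= 8.561 × (0.7221 − 0.4073) + 1.731 × 0.4073 = 3.400 mg/L.
DO = 9.69 − 3.400 = 6.290 mg/L.

DO ≈ 6.29 mg/L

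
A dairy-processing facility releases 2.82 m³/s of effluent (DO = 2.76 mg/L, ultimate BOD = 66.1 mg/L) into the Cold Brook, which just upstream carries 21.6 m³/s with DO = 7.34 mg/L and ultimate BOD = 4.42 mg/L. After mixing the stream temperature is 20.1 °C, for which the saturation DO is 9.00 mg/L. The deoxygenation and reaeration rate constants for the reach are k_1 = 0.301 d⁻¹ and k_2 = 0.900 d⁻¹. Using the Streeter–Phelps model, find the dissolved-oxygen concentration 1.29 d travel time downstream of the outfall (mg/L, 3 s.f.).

DO ≈ 6.20 mg/L

Mixed DO = (21.6×7.34 + 2.82×2.76)/(21.6+2.82) = 166.3/24.42 = 6.811 mg/L.
Mixed L₀ = (21.6×4.42 + 2.82×66.1)/(24.42) = 281.9/24.42 = 11.54 mg/L.
Initial deficit D₀ = C_s − DO₀ = 9.00 − 6.811 = 2.189 mg/L.
D(1.29) = [0.301×11.54/(0.900−0.301)](e^(−0.301×1.29) − e^(−0.900×1.29)) + 2.189 e^(−0.900×1.29)
= 5.800 × (0.6782 − 0.3132) + 2.189 × 0.3132 = 2.803 mg/L.
DO = 9.00 − 2.803 = 6.197 mg/L.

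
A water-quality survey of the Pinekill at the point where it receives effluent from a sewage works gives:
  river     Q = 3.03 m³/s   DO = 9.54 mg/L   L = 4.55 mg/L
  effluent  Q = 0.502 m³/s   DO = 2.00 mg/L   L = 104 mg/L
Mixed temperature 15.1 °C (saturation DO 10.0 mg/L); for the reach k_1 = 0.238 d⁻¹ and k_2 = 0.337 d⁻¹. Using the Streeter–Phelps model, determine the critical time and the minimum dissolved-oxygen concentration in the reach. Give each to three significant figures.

t_c ≈ 3.16 d; minimum DO ≈ 3.78 mg/L

Mixed DO = (3.03×9.54 + 0.502×2.00)/(3.03+0.502) = 29.91/3.532 = 8.468 mg/L.
Mixed L₀ = (3.03×4.55 + 0.502×104)/(3.532) = 65.99/3.532 = 18.68 mg/L.
Initial deficit D₀ = C_s − DO₀ = 10.0 − 8.468 = 1.532 mg/L.
t_c = (1/0.09900) ln[(0.337/0.238)(1 − 1.532×0.09900/(0.238×18.68))] = 10.10 × ln(1.368) = 3.163 d.
D_c = (0.238/0.337) × 18.68 × e^(−0.238×3.163) = 0.7062 × 18.68 × 0.4711 = 6.216 mg/L.
Minimum DO = 10.0 − 6.216 = 3.784 mg/L.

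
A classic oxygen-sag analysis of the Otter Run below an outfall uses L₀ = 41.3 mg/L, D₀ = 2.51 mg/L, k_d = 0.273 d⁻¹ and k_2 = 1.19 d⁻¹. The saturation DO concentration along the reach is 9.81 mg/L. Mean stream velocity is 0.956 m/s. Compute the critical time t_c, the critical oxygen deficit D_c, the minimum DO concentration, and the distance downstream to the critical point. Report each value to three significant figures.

t_c ≈ 1.36 d; D_c ≈ 6.54 mg/L; min DO ≈ 3.27 mg/L; x_c ≈ 112 km

t_c = [1/(k_2−k_d)] ln[(k_2/k_d)(1 − D₀(k_2−k_d)/(k_d L₀))]
= [1/(1.19−0.273)] ln[(1.19/0.273)(1 − 2.51×0.9170/(0.273×41.3))]
= (1/0.9170) ln[4.359 × 0.7959] = 1.091 × ln(3.469) = 1.091 × 1.244 = 1.356 d.
D_c = (k_d/k_2) L₀ e^(−k_d t_c) = (0.273/1.19) × 41.3 × e^(−0.273×1.356) = 0.2294 × 41.3 × 0.6905 = 6.542 mg/L.
Minimum DO = C_s − D_c = 9.81 − 6.542 = 3.268 mg/L.
x_c = v t_c = 0.956 m/s × 1.356 d × 86400 s/d = 112000 m ≈ 112 km.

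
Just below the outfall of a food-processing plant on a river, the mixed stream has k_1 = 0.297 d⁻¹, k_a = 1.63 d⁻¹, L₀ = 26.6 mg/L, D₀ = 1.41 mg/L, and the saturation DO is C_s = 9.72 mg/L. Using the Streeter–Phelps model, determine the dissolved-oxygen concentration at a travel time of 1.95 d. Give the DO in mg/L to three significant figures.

DO ≈ 6.59 mg/L

k_1 L₀/(k_a−k_1) = 0.297×26.6/(1.63−0.297) = 7.900/1.333 = 5.927 mg/L.
e^(−k_1 t) = e^(−0.297×1.950) = 0.5604; e^(−k_a t) = e^(−1.63×1.950) = 0.04165.
D = 5.927 × (0.5604 − 0.04165) + 1.41 × 0.04165 = 3.074 + 0.05872 = 3.133 mg/L.
DO = C_s − D = 9.72 − 3.133 = 6.587 mg/L.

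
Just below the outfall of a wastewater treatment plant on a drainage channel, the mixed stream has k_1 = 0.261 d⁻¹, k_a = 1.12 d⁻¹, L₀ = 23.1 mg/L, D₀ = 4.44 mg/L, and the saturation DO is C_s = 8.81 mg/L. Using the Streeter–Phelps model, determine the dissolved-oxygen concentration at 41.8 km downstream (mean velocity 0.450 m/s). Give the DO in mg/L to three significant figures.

DO ≈ 4.28 mg/L

Travel time t = x/v = 41.8 km / (0.450 m/s) = 41800 m / 0.450 m/s = 92890 s = 1.075 d.
k_1 L₀/(k_a−k_1) = 0.261×23.1/(1.12−0.261) = 6.029/0.8590 = 7.019 mg/L.
e^(−k_1 t) = e^(−0.261×1.075) = 0.7553; e^(−k_a t) = e^(−1.12×1.075) = 0.3000.
D = 7.019 × (0.7553 − 0.3000) + 4.44 × 0.3000 = 3.196 + 1.332 = 4.528 mg/L.
DO = C_s − D = 8.81 − 4.528 = 4.282 mg/L.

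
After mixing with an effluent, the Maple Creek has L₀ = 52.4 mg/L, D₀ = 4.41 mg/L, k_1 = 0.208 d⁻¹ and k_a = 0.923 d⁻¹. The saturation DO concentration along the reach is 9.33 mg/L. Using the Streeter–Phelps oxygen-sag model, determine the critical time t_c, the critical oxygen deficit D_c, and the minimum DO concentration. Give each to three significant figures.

t_c ≈ 1.61 d; D_c ≈ 8.45 mg/L; min DO ≈ 0.876 mg/L

With k_a/k_1 = 4.438 and 1 − D₀(k_a−k_1)/(k_1 L₀) = 0.7107,
t_c = ln(4.438 × 0.7107) / (0.923 − 0.208) = ln(3.154) / 0.7150 = 1.149/0.7150 = 1.606 d.
D_c = (k_1/k_a) L₀ e^(−k_1 t_c) = (0.208/0.923) × 52.4 × e^(−0.208×1.606) = 0.2254 × 52.4 × 0.7160 = 8.454 mg/L.
Minimum DO = C_s − D_c = 9.33 − 8.454 = 0.8756 mg/L.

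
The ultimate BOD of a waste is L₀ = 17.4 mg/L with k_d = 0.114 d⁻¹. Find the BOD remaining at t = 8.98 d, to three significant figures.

L ≈ 6.25 mg/L

L_t = L₀ e^(−k_d t) = 17.4 × e^(−0.114×8.98) = 17.4 × 0.3593 = 6.251 mg/L.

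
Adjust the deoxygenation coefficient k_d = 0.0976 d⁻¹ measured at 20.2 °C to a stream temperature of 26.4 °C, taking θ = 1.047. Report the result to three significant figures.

k_d(T₂) = k_d(T₁) · θ^(T₂−T₁) = 0.0976 × 1.047^(26.4−20.2)
= 0.0976 × 1.047^6.20 = 0.0976 × 1.329 = 0.1298 d⁻¹.

k_d ≈ 0.130 d⁻¹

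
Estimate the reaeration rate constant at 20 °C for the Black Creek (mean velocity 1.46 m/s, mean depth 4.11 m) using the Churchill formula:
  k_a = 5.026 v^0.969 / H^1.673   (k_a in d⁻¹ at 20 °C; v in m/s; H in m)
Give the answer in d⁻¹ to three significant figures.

k_a = 5.026 × 1.46^0.969 / 4.11^1.673 = 5.026 × 1.443 / 10.64 = 0.6816 d⁻¹.

k_a ≈ 0.682 d⁻¹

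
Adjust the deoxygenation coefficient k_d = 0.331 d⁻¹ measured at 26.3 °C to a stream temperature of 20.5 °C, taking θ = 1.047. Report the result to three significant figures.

k_d(T₂) = k_d(T₁) · θ^(T₂−T₁) = 0.331 × 1.047^(20.5−26.3)
= 0.331 × 1.047^-5.80 = 0.331 × 0.7661 = 0.2536 d⁻¹.

k_d ≈ 0.254 d⁻¹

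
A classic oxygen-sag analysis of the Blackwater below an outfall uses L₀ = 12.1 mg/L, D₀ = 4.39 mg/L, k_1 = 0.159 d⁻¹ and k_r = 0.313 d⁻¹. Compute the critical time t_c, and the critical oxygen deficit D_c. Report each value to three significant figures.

t_c = [1/(k_r−k_1)] ln[(k_r/k_1)(1 − D₀(k_r−k_1)/(k_1 L₀))]
= [1/(0.313−0.159)] ln[(0.313/0.159)(1 − 4.39×0.1540/(0.159×12.1))]
= (1/0.1540) ln[1.969 × 0.6486] = 6.494 × ln(1.277) = 6.494 × 0.2444 = 1.587 d.
L(t_c) = L₀ e^(−k_1 t_c) = 12.1 × 0.7770 = 9.402 mg/L, and at the critical point k_r D_c = k_1 L, so D_c = (0.159/0.313) × 9.402 = 4.776 mg/L.

t_c ≈ 1.59 d; D_c ≈ 4.78 mg/L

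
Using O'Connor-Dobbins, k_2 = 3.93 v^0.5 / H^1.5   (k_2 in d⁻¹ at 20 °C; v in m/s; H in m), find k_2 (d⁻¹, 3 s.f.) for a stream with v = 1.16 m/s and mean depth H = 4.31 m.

k_2 ≈ 0.473 d⁻¹

k_2 = 3.93 × 1.16^0.5 / 4.31^1.5 = 3.93 × 1.077 / 8.948 = 0.4730 d⁻¹.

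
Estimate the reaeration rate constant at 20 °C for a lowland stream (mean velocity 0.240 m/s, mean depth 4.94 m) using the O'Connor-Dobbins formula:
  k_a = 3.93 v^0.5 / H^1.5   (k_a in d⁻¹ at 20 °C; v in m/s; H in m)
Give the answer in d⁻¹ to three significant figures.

k_a = 3.93 × 0.240^0.5 / 4.94^1.5 = 3.93 × 0.4899 / 10.98 = 0.1754 d⁻¹.

k_a ≈ 0.175 d⁻¹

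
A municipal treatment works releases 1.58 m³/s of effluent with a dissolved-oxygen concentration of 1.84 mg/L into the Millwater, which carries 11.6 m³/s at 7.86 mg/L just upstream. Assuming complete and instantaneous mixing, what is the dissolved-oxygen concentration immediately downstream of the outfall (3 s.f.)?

Flow-weighted mixing: C = (Q_r C_r + Q_w C_w)/(Q_r + Q_w)
= (11.6×7.86 + 1.58×1.84)/(11.6 + 1.58) = 94.08/13.18 = 7.138 mg/L.

7.14 mg/L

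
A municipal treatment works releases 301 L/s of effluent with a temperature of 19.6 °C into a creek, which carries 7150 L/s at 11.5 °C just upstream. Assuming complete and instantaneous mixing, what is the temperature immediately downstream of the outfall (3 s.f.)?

11.8 °C

Flow-weighted mixing: C = (Q_r C_r + Q_w C_w)/(Q_r + Q_w)
= (7150×11.5 + 301×19.6)/(7150 + 301) = 88120/7451 = 11.83 °C.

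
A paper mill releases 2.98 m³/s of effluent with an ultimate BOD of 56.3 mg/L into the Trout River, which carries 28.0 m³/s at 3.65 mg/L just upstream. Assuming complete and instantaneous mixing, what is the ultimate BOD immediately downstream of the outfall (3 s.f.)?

8.71 mg/L

Flow-weighted mixing: C = (Q_r C_r + Q_w C_w)/(Q_r + Q_w)
= (28.0×3.65 + 2.98×56.3)/(28.0 + 2.98) = 270.0/30.98 = 8.714 mg/L.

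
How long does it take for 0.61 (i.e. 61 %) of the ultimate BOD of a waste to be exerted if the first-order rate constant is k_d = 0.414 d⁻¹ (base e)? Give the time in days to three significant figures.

t ≈ 2.27 d

y/L₀ = 1 − e^(−k_d t) = 0.61 ⇒ e^(−k_d t) = 0.390
t = −ln(0.390) / 0.414 = 0.9416 / 0.414 = 2.274 d.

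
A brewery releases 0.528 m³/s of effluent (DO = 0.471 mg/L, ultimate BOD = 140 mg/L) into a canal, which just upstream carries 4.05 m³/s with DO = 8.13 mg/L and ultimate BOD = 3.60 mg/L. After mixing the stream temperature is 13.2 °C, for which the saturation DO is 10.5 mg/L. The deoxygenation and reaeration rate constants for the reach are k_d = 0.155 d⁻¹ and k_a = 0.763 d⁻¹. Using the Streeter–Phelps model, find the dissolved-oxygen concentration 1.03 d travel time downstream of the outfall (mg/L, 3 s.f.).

Mixed DO = (4.05×8.13 + 0.528×0.471)/(4.05+0.528) = 33.18/4.578 = 7.247 mg/L.
Mixed L₀ = (4.05×3.60 + 0.528×140)/(4.578) = 88.50/4.578 = 19.33 mg/L.
Initial deficit D₀ = C_s − DO₀ = 10.5 − 7.247 = 3.253 mg/L.
D(1.03) = [0.155×19.33/(0.763−0.155)](e^(−0.155×1.03) − e^(−0.763×1.03)) + 3.253 e^(−0.763×1.03)
= 4.928 × (0.8524 − 0.4557) + 3.253 × 0.4557 = 3.438 mg/L.
DO = 10.5 − 3.438 = 7.062 mg/L.

DO ≈ 7.06 mg/L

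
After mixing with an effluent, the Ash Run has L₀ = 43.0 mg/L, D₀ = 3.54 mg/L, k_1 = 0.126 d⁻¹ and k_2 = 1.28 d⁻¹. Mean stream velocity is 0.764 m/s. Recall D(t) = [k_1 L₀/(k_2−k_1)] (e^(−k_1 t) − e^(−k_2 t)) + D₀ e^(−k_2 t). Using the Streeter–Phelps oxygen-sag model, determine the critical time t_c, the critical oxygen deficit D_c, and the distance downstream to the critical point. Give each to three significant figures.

At the critical point dD/dt = 0, so k_1 L₀ e^(−k_1 t) = k_2 D. Substituting D(t) from the Streeter–Phelps equation and solving for t gives
t_c = ln[(k_2/k_1)(1 − D₀(k_2−k_1)/(k_1 L₀))] / (k_2−k_1).
Here k_2−k_1 = 1.154 d⁻¹ and 1 − D₀(k_2−k_1)/(k_1 L₀) = 1 − 3.54×1.154/(0.126×43.0) = 0.2460, so
t_c = ln(10.16 × 0.2460) / 1.154 = 0.9159 / 1.154 = 0.7937 d.
L(t_c) = L₀ e^(−k_1 t_c) = 43.0 × 0.9048 = 38.91 mg/L, and at the critical point k_2 D_c = k_1 L, so D_c = (0.126/1.28) × 38.91 = 3.830 mg/L.
x_c = v t_c = 0.764 m/s × 0.7937 d × 86400 s/d = 52390 m ≈ 52.4 km.

t_c ≈ 0.794 d; D_c ≈ 3.83 mg/L; x_c ≈ 52.4 km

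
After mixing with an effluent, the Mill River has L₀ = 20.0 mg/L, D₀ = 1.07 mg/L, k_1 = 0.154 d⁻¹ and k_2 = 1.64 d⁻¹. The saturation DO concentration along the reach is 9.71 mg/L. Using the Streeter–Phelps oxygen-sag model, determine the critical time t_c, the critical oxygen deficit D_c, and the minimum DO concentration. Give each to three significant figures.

At the critical point dD/dt = 0, so k_1 L₀ e^(−k_1 t) = k_2 D. Substituting D(t) from the Streeter–Phelps equation and solving for t gives
t_c = ln[(k_2/k_1)(1 − D₀(k_2−k_1)/(k_1 L₀))] / (k_2−k_1).
Here k_2−k_1 = 1.486 d⁻¹ and 1 − D₀(k_2−k_1)/(k_1 L₀) = 1 − 1.07×1.486/(0.154×20.0) = 0.4838, so
t_c = ln(10.65 × 0.4838) / 1.486 = 1.639 / 1.486 = 1.103 d.
L(t_c) = L₀ e^(−k_1 t_c) = 20.0 × 0.8438 = 16.88 mg/L, and at the critical point k_2 D_c = k_1 L, so D_c = (0.154/1.64) × 16.88 = 1.585 mg/L.
Minimum DO = C_s − D_c = 9.71 − 1.585 = 8.125 mg/L.

t_c ≈ 1.10 d; D_c ≈ 1.58 mg/L; min DO ≈ 8.13 mg/L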